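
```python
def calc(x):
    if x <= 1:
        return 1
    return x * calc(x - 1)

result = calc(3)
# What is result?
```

calc(3) = 3 * 2 * 1 = 6

Answer: 6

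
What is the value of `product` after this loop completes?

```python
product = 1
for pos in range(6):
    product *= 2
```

2^6 = 64
`product` takes the values: 1 → 2 → 4 → 8 → 16 → 32 → 64

Answer: 64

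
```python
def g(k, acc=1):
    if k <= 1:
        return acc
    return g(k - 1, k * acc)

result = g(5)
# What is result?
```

Accumulator trace (n, acc): (5, 1) -> (4, 5) -> (3, 20) -> (2, 60) -> (1, 120) -> return 120

Answer: 120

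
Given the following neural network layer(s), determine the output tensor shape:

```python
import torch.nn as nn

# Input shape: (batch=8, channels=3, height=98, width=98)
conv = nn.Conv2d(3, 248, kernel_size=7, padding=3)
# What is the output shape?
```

Input: (8, 3, 98, 98) -> Output: (8, 248, 98, 98)

Answer: (8, 248, 98, 98)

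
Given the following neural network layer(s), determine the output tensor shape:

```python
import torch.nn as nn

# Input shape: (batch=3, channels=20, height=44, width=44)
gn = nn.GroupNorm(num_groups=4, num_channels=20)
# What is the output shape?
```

Input: (3, 20, 44, 44) -> Output: (3, 20, 44, 44)

Answer: (3, 20, 44, 44)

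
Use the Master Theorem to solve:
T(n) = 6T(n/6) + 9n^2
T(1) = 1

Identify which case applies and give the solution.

a=6, b=6, f(n)=9n^2. log_6(6) = 1. Since c=2 > 1 and the regularity condition holds (6(n/6)^2 = (6/6^2)n^2 with 6/6^2 < 1), Case 3 applies: T(n) = Θ(f(n)) = O(n^2).

Answer: O(n^2) - Case 3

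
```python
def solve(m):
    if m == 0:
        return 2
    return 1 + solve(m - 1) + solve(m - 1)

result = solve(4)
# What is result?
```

solve(m) = 1 + 2·solve(m-1), solve(0)=2. Closed form: (2+1)·2^4 - 1 = 47.

Answer: 47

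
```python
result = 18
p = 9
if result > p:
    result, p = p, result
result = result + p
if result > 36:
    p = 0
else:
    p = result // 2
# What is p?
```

Trace:
`result = 18` → result = 18
`p = 9` → p = 9
`if result > p: ...` → result > p is True → result = 9; p = 18
`result = result + p` → result = 27
`if result > 36: ...` → result > 36 is False, take else branch → p = 13
So p = 13

Answer: 13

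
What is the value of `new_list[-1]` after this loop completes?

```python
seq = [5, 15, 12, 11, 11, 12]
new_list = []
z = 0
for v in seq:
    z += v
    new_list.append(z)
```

Cumulative sum ends at 66
`new_list` takes the values: [] → [5] → [5, 20] → [5, 20, 32] → [5, 20, 32, 43] → [5, 20, 32, 43, 54] → [5, 20, 32, 43, 54, 66]
So `new_list[-1]` = 66

Answer: 66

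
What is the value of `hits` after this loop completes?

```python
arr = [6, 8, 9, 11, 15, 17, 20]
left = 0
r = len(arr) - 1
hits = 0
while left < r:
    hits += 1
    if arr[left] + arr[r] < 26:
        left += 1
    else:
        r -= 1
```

Steps to find pair summing to 26
`hits` takes the values: 0 → 1 → 2 → 3 → 4 → 5 → 6

Answer: 6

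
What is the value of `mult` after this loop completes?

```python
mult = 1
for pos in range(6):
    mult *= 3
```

3^6 = 729
`mult` takes the values: 1 → 3 → 9 → 27 → 81 → 243 → 729

Answer: 729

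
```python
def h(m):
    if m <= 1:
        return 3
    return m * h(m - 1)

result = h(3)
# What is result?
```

h(3) = 3 * 2 * 3 = 18

Answer: 18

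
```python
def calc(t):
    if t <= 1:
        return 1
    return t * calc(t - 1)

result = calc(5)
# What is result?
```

calc(5) = 5 * 4 * 3 * 2 * 1 = 120

Answer: 120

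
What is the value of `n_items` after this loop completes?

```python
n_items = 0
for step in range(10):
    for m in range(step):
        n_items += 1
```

Triangle number: 0+1+2+...+9
`n_items` takes the values: 0 → 1 → 2 → 3 → 4 → 5 → 6 → 7 → 8 → 9 → 10 → 11 → 12 → 13 → 14 → 15 → 16 → 17 → 18 → 19 → 20 → 21 → 22 → 23 → 24 → 25 → 26 → 27 → 28 → 29 → … → 41 → 42 → 43 → 44 → 45

Answer: 45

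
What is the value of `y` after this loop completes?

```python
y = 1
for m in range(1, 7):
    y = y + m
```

Start at 1, add 1 through 6
`y` takes the values: 1 → 2 → 4 → 7 → 11 → 16 → 22

Answer: 22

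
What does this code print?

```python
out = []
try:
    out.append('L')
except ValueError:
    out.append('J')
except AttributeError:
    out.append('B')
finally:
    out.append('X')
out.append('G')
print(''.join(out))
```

Execution trace: 'L' (try body, no exception) → 'X' (finally) → 'G' (after the try/except). Output: LXG

Answer: LXG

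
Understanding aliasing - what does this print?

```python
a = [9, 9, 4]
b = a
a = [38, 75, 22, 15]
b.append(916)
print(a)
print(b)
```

Key concept: rebinding vs mutation: a is rebound to a new list, b still points at the original.
Step by step:
`a = [9, 9, 4]` → a = [9, 9, 4]
`b = a` → b = [9, 9, 4] (same object as a)
`a = [38, 75, 22, 15]` → a = [38, 75, 22, 15]
`b.append(916)` → b = [9, 9, 4, 916]
`print(a)` → prints [38, 75, 22, 15]
`print(b)` → prints [9, 9, 4, 916]

Answer:
[38, 75, 22, 15]
[9, 9, 4, 916]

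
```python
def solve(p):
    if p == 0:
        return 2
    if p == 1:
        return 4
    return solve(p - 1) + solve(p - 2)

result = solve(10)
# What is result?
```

Build up from base cases: solve(0)=2, solve(1)=4, solve(2)=6, solve(3)=10, solve(4)=16, solve(5)=26, solve(6)=42, ..., solve(10)=288

Answer: 288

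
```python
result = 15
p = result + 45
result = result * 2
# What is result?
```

Trace:
`result = 15` → result = 15
`p = result + 45` → p = 60
`result = result * 2` → result = 30
So result = 30

Answer: 30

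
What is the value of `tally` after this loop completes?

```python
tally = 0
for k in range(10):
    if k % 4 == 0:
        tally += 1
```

Count numbers divisible by 4 in range(10)
`tally` takes the values: 0 → 1 → 2 → 3

Answer: 3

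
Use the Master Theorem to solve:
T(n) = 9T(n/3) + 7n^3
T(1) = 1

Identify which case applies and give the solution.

a=9, b=3, f(n)=7n^3. log_3(9) = 2. Since c=3 > 2 and the regularity condition holds (9(n/3)^3 = (9/3^3)n^3 with 9/3^3 < 1), Case 3 applies: T(n) = Θ(f(n)) = O(n^3).

Answer: O(n^3) - Case 3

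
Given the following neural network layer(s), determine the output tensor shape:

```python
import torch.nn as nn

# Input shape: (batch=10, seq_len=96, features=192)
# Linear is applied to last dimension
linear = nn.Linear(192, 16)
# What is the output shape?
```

Input: (10, 96, 192) -> Output: (10, 96, 16)

Answer: (10, 96, 16)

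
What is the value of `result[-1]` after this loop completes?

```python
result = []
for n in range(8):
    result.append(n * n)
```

Last element of squares 0 to 7
`result` takes the values: [] → [0] → [0, 1] → [0, 1, 4] → [0, 1, 4, 9] → [0, 1, 4, 9, 16] → [0, 1, 4, 9, 16, 25] → [0, 1, 4, 9, 16, 25, 36] → [0, 1, 4, 9, 16, 25, 36, 49]
So `result[-1]` = 49

Answer: 49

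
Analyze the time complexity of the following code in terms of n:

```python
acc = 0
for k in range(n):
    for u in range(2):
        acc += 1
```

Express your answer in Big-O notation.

Each loop level contributes: n × 1. Multiplying the contributions gives O(n).

Answer: O(n)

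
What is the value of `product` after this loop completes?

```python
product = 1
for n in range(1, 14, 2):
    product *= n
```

Product of 1, 3, 5, ... up to 13
`product` takes the values: 1 → 3 → 15 → 105 → 945 → 10395 → 135135

Answer: 135135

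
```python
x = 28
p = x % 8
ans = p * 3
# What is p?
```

Trace:
`x = 28` → x = 28
`p = x % 8` → p = 4
`ans = p * 3` → ans = 12
So p = 4

Answer: 4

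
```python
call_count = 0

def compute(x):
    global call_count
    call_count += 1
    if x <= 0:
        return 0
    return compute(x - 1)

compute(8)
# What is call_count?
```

Linear recursion stepping by 1: 9 calls from x=8 down to ≤0.

Answer: 9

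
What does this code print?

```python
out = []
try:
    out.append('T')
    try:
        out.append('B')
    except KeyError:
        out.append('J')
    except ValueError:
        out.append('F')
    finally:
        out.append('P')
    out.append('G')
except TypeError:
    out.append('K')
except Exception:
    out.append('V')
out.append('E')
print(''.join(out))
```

Execution trace: 'T' (try body) → 'B' (inner try body, no exception) → 'P' (inner finally) → 'G' (try body, no exception) → 'E' (after the try/except). Output: TBPGE

Answer: TBPGE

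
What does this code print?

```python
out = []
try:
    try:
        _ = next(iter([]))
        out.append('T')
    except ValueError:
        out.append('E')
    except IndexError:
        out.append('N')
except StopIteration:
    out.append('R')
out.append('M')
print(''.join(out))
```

Execution trace: 'R' (outer except StopIteration) → 'M' (after the try/except). Output: RM

Answer: RM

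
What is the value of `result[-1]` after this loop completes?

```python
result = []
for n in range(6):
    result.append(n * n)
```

Last element of squares 0 to 5
`result` takes the values: [] → [0] → [0, 1] → [0, 1, 4] → [0, 1, 4, 9] → [0, 1, 4, 9, 16] → [0, 1, 4, 9, 16, 25]
So `result[-1]` = 25

Answer: 25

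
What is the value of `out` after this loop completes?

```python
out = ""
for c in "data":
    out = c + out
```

Reverse 'data'
`out` takes the values: "" → "d" → "ad" → "tad" → "atad"

Answer: "atad"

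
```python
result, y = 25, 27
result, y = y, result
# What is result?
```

Trace:
`result, y = 25, 27` → result = 25; y = 27
`result, y = y, result` → result = 27; y = 25
So result = 27

Answer: 27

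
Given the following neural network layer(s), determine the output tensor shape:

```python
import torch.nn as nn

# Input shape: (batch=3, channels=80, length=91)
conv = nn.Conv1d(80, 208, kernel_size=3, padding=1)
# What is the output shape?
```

Input: (3, 80, 91) -> Output: (3, 208, 91)

Answer: (3, 208, 91)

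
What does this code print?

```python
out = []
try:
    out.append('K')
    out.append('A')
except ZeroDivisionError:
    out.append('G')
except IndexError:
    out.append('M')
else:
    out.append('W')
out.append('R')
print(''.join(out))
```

Execution trace: 'K' (try body) → 'A' (try body, no exception) → 'W' (else) → 'R' (after the try/except). Output: KAWR

Answer: KAWR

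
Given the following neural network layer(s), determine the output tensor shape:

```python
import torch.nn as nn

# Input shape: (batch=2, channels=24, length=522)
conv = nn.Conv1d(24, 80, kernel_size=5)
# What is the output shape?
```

Input: (2, 24, 522) -> Output: (2, 80, 518)

Answer: (2, 80, 518)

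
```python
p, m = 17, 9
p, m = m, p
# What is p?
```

Trace:
`p, m = 17, 9` → p = 17; m = 9
`p, m = m, p` → p = 9; m = 17
So p = 9

Answer: 9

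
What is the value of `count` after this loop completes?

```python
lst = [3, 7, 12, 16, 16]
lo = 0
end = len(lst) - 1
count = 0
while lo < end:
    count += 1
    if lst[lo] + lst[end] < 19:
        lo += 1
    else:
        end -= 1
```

Steps to find pair summing to 19
`count` takes the values: 0 → 1 → 2 → 3 → 4

Answer: 4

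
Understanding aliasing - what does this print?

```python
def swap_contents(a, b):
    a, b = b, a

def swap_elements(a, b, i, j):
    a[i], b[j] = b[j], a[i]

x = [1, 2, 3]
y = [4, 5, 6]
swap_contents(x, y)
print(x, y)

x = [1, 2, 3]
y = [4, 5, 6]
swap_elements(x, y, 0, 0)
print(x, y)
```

Key concept: parameter rebinding vs mutation.
Step by step:
`x = [1, 2, 3]` → x = [1, 2, 3]
`y = [4, 5, 6]` → y = [4, 5, 6]
`swap_contents(x, y)` → no visible change to tracked variables
`print(x, y)` → prints [1, 2, 3] [4, 5, 6]
`x = [1, 2, 3]` → x = [1, 2, 3]
`y = [4, 5, 6]` → y = [4, 5, 6]
`swap_elements(x, y, 0, 0)` → x = [4, 2, 3]; y = [1, 5, 6]
`print(x, y)` → prints [4, 2, 3] [1, 5, 6]

Answer:
[1, 2, 3] [4, 5, 6]
[4, 2, 3] [1, 5, 6]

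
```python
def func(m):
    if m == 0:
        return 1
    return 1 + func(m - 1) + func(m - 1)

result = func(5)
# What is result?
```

func(m) = 1 + 2·func(m-1), func(0)=1. Closed form: (1+1)·2^5 - 1 = 63.

Answer: 63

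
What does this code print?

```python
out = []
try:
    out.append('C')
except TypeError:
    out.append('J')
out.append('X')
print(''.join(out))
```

Execution trace: 'C' (try body, no exception) → 'X' (after the try/except). Output: CX

Answer: CX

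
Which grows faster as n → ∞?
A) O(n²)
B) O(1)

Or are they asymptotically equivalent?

O(n²) vs O(1): Higher order terms dominate.

Answer: A) O(n²) grows faster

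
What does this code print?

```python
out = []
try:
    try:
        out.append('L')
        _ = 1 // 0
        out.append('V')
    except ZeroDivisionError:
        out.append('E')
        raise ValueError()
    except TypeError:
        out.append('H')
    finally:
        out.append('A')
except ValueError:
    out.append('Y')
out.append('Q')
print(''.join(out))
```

Execution trace: 'L' (inner try body) → 'E' (inner except ZeroDivisionError) → 'A' (inner finally) → 'Y' (outer except ValueError) → 'Q' (after the try/except). Output: LEAYQ

Answer: LEAYQ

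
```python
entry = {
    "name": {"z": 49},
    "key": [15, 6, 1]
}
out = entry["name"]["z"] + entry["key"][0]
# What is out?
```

Trace:
`entry = { ...` → entry = {'name': {'z': 49}, 'key': [15, 6, 1]}
`out = entry["name"]["z"] + entry["key"][0]` → out = 64
So out = 64

Answer: 64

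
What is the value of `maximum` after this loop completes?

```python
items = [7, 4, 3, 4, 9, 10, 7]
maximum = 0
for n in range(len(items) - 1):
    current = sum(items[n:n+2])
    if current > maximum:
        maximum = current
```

Max sum of 2-element window in [7, 4, 3, 4, 9, 10, 7]
`maximum` takes the values: 0 → 11 → 13 → 19

Answer: 19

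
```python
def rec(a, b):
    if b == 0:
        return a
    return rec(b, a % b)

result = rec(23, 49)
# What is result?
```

rec(23, 49) -> rec(49, 23) -> rec(23, 3) -> rec(3, 2) -> rec(2, 1) -> rec(1, 0) -> 1

Answer: 1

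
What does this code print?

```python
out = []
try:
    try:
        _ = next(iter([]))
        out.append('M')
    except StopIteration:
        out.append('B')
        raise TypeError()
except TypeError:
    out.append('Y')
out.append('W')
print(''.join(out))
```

Execution trace: 'B' (except StopIteration) → 'Y' (outer except TypeError) → 'W' (after the try/except). Output: BYW

Answer: BYW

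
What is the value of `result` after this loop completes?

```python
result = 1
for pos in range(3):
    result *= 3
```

3^3 = 27
`result` takes the values: 1 → 3 → 9 → 27

Answer: 27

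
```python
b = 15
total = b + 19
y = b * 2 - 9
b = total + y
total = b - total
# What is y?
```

Trace:
`b = 15` → b = 15
`total = b + 19` → total = 34
`y = b * 2 - 9` → y = 21
`b = total + y` → b = 55
`total = b - total` → total = 21
So y = 21

Answer: 21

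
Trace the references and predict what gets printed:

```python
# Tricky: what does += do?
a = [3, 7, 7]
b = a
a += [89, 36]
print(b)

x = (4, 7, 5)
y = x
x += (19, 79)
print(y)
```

Key concept: += behavior differs for mutable vs immutable.
Step by step:
`a = [3, 7, 7]` → a = [3, 7, 7]
`b = a` → b = [3, 7, 7] (same object as a)
`a += [89, 36]` → a = [3, 7, 7, 89, 36] (same object as b); b = [3, 7, 7, 89, 36] (same object as a)
`print(b)` → prints [3, 7, 7, 89, 36]
`x = (4, 7, 5)` → x = (4, 7, 5)
`y = x` → y = (4, 7, 5)
`x += (19, 79)` → x = (4, 7, 5, 19, 79)
`print(y)` → prints (4, 7, 5)

Answer:
[3, 7, 7, 89, 36]
(4, 7, 5)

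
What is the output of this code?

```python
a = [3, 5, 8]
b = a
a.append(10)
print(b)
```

Key concept: basic list aliasing.
Step by step:
`a = [3, 5, 8]` → a = [3, 5, 8]
`b = a` → b = [3, 5, 8] (same object as a)
`a.append(10)` → a = [3, 5, 8, 10] (same object as b); b = [3, 5, 8, 10] (same object as a)
`print(b)` → prints [3, 5, 8, 10]

Answer: [3, 5, 8, 10]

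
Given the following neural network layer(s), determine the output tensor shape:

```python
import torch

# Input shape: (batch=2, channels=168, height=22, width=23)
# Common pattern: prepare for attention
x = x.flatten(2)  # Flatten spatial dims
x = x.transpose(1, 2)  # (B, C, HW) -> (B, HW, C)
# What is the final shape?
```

Input: (2, 168, 22, 23) -> after flatten(2): (2, 168, 506) -> Output: (2, 506, 168)

Answer: (2, 506, 168)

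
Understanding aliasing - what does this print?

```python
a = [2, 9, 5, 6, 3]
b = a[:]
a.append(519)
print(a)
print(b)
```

Key concept: slice [:] creates copy.
Step by step:
`a = [2, 9, 5, 6, 3]` → a = [2, 9, 5, 6, 3]
`b = a[:]` → b = [2, 9, 5, 6, 3]
`a.append(519)` → a = [2, 9, 5, 6, 3, 519]
`print(a)` → prints [2, 9, 5, 6, 3, 519]
`print(b)` → prints [2, 9, 5, 6, 3]

Answer:
[2, 9, 5, 6, 3, 519]
[2, 9, 5, 6, 3]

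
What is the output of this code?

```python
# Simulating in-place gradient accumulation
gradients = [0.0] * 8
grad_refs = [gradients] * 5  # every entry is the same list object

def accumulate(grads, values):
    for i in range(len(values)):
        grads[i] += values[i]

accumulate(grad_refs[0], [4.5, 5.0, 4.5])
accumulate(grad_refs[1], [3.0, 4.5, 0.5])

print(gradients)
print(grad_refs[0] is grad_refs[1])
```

Key concept: gradient accumulation aliasing.
Step by step:
`gradients = [0.0] * 8` → gradients = [0.0, 0.0, 0.0, 0.0, 0.0, 0.0, 0.0, 0.0]
`grad_refs = [gradients] * 5` → grad_refs = [[0.0, 0.0, 0.0, 0.0, 0.0, 0.0, 0.0, 0.0], [0.0, 0.0, 0.0, 0.0, 0.0, 0.0, 0.0, 0.0], [0.0, 0.0, 0.0, 0.0, 0.0, 0.0, 0.0, 0.0], [0.0, 0.0, 0.0, 0.0, 0.0, 0.0, 0.0, 0.0], [0.0, 0.0, 0.0, 0.0, 0.0, 0.0, 0.0, 0.0]]
`accumulate(grad_refs[0], [4.5, 5.0, 4.5])` → gradients = [4.5, 5.0, 4.5, 0.0, 0.0, 0.0, 0.0, 0.0]; grad_refs = [[4.5, 5.0, 4.5, 0.0, 0.0, 0.0, 0.0, 0.0], [4.5, 5.0, 4.5, 0.0, 0.0, 0.0, 0.0, 0.0], [4.5, 5.0, 4.5, 0.0, 0.0, 0.0, 0.0, 0.0], [4.5, 5.0, 4.5, 0.0, 0.0, 0.0, 0.0, 0.0], [4.5, 5.0, 4.5, 0.0, 0.0, 0.0, 0.0, 0.0]]
`accumulate(grad_refs[1], [3.0, 4.5, 0.5])` → gradients = [7.5, 9.5, 5.0, 0.0, 0.0, 0.0, 0.0, 0.0]; grad_refs = [[7.5, 9.5, 5.0, 0.0, 0.0, 0.0, 0.0, 0.0], [7.5, 9.5, 5.0, 0.0, 0.0, 0.0, 0.0, 0.0], [7.5, 9.5, 5.0, 0.0, 0.0, 0.0, 0.0, 0.0], [7.5, 9.5, 5.0, 0.0, 0.0, 0.0, 0.0, 0.0], [7.5, 9.5, 5.0, 0.0, 0.0, 0.0, 0.0, 0.0]]
`print(gradients)` → prints [7.5, 9.5, 5.0, 0.0, 0.0, 0.0, 0.0, 0.0]
`print(grad_refs[0] is grad_refs[1])` → prints True

Answer:
[7.5, 9.5, 5.0, 0.0, 0.0, 0.0, 0.0, 0.0]
True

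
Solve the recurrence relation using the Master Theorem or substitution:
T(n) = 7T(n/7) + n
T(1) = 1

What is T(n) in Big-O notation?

By Master Theorem: a=7, b=7, f(n)=n. Since log_7(7) = 1 and f(n) = Θ(n^1), Case 2 applies. T(n) = O(n log n).

Answer: O(n log n)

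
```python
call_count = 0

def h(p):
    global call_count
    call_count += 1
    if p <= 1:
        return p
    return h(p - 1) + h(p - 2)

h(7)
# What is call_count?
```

Calls(p) = 1 + Calls(p-1) + Calls(p-2); Calls(0)=Calls(1)=1. For p=7 this gives 41.

Answer: 41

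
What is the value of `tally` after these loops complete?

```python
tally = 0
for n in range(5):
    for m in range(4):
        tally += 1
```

5 * 4 = 20
`tally` takes the values: 0 → 1 → 2 → 3 → 4 → 5 → 6 → 7 → 8 → 9 → 10 → 11 → 12 → 13 → 14 → 15 → 16 → 17 → 18 → 19 → 20

Answer: 20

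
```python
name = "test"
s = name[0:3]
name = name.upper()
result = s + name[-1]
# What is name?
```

Trace:
`name = "test"` → name = 'test'
`s = name[0:3]` → s = 'tes'
`name = name.upper()` → name = 'TEST'
`result = s + name[-1]` → result = 'tesT'
So name = 'TEST'

Answer: 'TEST'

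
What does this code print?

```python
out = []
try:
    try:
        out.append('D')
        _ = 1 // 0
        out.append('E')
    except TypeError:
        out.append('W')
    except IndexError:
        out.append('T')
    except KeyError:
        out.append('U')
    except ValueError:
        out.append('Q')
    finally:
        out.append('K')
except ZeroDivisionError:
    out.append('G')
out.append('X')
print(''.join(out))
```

Execution trace: 'D' (try body) → 'K' (finally) → 'G' (outer except ZeroDivisionError) → 'X' (after the try/except). Output: DKGX

Answer: DKGX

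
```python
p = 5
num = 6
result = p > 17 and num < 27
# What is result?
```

Trace:
`p = 5` → p = 5
`num = 6` → num = 6
`result = p > 17 and num < 27` → result = False
So result = False

Answer: False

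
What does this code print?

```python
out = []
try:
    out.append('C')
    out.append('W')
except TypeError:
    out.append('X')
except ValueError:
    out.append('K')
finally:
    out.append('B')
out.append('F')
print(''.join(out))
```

Execution trace: 'C' (try body) → 'W' (try body, no exception) → 'B' (finally) → 'F' (after the try/except). Output: CWBF

Answer: CWBF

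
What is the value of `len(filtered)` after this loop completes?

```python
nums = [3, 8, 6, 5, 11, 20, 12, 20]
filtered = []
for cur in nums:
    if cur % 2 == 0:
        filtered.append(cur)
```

Count even numbers in [3, 8, 6, 5, 11, 20, 12, 20]
`filtered` takes the values: [] → [8] → [8, 6] → [8, 6, 20] → [8, 6, 20, 12] → [8, 6, 20, 12, 20]
So `len(filtered)` = 5

Answer: 5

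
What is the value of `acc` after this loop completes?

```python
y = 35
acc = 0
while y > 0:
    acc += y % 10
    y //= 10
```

Sum digits of 35
`acc` takes the values: 0 → 5 → 8

Answer: 8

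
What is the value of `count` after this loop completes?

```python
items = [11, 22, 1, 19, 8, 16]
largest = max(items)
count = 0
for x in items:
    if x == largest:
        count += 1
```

Count of max value 22 in [11, 22, 1, 19, 8, 16]
`count` takes the values: 0 → 1

Answer: 1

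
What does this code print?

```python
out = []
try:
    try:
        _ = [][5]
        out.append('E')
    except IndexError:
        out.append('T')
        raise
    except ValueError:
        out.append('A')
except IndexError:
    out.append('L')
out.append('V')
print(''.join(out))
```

Execution trace: 'T' (except IndexError) → 'L' (outer except IndexError) → 'V' (after the try/except). Output: TLV

Answer: TLV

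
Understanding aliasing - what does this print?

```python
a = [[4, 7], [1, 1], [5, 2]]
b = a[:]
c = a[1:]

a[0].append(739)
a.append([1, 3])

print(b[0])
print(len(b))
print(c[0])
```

Key concept: slice with nested mutation.
Step by step:
`a = [[4, 7], [1, 1], [5, 2]]` → a = [[4, 7], [1, 1], [5, 2]]
`b = a[:]` → b = [[4, 7], [1, 1], [5, 2]]
`c = a[1:]` → c = [[1, 1], [5, 2]]
`a[0].append(739)` → a = [[4, 7, 739], [1, 1], [5, 2]]; b = [[4, 7, 739], [1, 1], [5, 2]]
`a.append([1, 3])` → a = [[4, 7, 739], [1, 1], [5, 2], [1, 3]]
`print(b[0])` → prints [4, 7, 739]
`print(len(b))` → prints 3
`print(c[0])` → prints [1, 1]

Answer:
[4, 7, 739]
3
[1, 1]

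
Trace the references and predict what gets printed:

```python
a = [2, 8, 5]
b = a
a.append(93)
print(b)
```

Key concept: basic list aliasing.
Step by step:
`a = [2, 8, 5]` → a = [2, 8, 5]
`b = a` → b = [2, 8, 5] (same object as a)
`a.append(93)` → a = [2, 8, 5, 93] (same object as b); b = [2, 8, 5, 93] (same object as a)
`print(b)` → prints [2, 8, 5, 93]

Answer: [2, 8, 5, 93]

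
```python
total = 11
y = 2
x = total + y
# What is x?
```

Trace:
`total = 11` → total = 11
`y = 2` → y = 2
`x = total + y` → x = 13
So x = 13

Answer: 13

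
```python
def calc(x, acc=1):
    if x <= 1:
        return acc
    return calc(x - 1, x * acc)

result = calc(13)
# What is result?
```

Accumulator trace (n, acc): (13, 1) -> (12, 13) -> (11, 156) -> (10, 1716) -> (9, 17160) -> (8, 154440) -> (7, 1235520) -> (6, 8648640) -> (5, 51891840) -> (4, 259459200) -> (3, 1037836800) -> (2, 3113510400) -> (1, 6227020800) -> return 6227020800

Answer: 6227020800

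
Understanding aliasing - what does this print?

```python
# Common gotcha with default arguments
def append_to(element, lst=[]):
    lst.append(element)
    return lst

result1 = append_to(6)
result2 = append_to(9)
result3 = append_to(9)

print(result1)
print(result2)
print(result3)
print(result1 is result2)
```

Key concept: mutable default argument gotcha.
Step by step:
`result1 = append_to(6)` → result1 = [6]
`result2 = append_to(9)` → result1 = [6, 9] (same object as result2); result2 = [6, 9] (same object as result1)
`result3 = append_to(9)` → result1 = [6, 9, 9] (same object as result2, result3); result2 = [6, 9, 9] (same object as result1, result3); result3 = [6, 9, 9] (same object as result1, result2)
`print(result1)` → prints [6, 9, 9]
`print(result2)` → prints [6, 9, 9]
`print(result3)` → prints [6, 9, 9]
`print(result1 is result2)` → prints True

Answer:
[6, 9, 9]
[6, 9, 9]
[6, 9, 9]
True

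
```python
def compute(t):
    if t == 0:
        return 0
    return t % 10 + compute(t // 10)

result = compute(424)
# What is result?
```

Sum of digits of 424: 4 + 2 + 4 = 10

Answer: 10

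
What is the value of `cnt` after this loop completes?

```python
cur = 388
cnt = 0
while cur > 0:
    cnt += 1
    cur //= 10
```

Count digits by repeated division by 10
`cnt` takes the values: 0 → 1 → 2 → 3

Answer: 3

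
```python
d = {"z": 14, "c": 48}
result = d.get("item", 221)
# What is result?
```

Trace:
`d = {"z": 14, "c": 48}` → d = {'z': 14, 'c': 48}
`result = d.get("item", 221)` → result = 221
So result = 221

Answer: 221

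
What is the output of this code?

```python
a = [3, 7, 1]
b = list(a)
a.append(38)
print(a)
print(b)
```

Key concept: list() constructor creates copy.
Step by step:
`a = [3, 7, 1]` → a = [3, 7, 1]
`b = list(a)` → b = [3, 7, 1]
`a.append(38)` → a = [3, 7, 1, 38]
`print(a)` → prints [3, 7, 1, 38]
`print(b)` → prints [3, 7, 1]

Answer:
[3, 7, 1, 38]
[3, 7, 1]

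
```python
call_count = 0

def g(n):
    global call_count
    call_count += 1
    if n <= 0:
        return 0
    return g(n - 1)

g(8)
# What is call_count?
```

Linear recursion stepping by 1: 9 calls from n=8 down to ≤0.

Answer: 9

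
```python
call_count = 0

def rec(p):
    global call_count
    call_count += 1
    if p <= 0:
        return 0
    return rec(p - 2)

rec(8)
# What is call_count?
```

Linear recursion stepping by 2: 5 calls from p=8 down to ≤0.

Answer: 5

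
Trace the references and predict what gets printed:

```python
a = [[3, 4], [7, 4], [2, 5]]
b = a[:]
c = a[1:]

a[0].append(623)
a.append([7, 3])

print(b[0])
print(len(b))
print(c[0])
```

Key concept: slice with nested mutation.
Step by step:
`a = [[3, 4], [7, 4], [2, 5]]` → a = [[3, 4], [7, 4], [2, 5]]
`b = a[:]` → b = [[3, 4], [7, 4], [2, 5]]
`c = a[1:]` → c = [[7, 4], [2, 5]]
`a[0].append(623)` → a = [[3, 4, 623], [7, 4], [2, 5]]; b = [[3, 4, 623], [7, 4], [2, 5]]
`a.append([7, 3])` → a = [[3, 4, 623], [7, 4], [2, 5], [7, 3]]
`print(b[0])` → prints [3, 4, 623]
`print(len(b))` → prints 3
`print(c[0])` → prints [7, 4]

Answer:
[3, 4, 623]
3
[7, 4]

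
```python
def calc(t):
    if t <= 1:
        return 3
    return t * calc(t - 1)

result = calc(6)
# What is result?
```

calc(6) = 6 * 5 * 4 * 3 * 2 * 3 = 2160

Answer: 2160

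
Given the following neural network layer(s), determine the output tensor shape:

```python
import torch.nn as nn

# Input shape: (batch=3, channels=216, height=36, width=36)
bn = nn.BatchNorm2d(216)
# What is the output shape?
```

Input: (3, 216, 36, 36) -> Output: (3, 216, 36, 36)

Answer: (3, 216, 36, 36)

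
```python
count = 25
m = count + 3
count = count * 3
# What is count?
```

Trace:
`count = 25` → count = 25
`m = count + 3` → m = 28
`count = count * 3` → count = 75
So count = 75

Answer: 75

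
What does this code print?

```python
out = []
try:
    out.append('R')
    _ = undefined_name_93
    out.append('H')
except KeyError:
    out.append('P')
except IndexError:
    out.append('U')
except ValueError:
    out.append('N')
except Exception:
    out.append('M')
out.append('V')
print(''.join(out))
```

Execution trace: 'R' (try body) → 'M' (except Exception) → 'V' (after the try/except). Output: RMV

Answer: RMV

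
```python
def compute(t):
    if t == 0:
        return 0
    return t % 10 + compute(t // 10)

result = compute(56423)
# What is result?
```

Sum of digits of 56423: 3 + 2 + 4 + 6 + 5 = 20

Answer: 20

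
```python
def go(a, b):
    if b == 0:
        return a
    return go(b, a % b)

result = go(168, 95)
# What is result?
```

go(168, 95) -> go(95, 73) -> go(73, 22) -> go(22, 7) -> go(7, 1) -> go(1, 0) -> 1

Answer: 1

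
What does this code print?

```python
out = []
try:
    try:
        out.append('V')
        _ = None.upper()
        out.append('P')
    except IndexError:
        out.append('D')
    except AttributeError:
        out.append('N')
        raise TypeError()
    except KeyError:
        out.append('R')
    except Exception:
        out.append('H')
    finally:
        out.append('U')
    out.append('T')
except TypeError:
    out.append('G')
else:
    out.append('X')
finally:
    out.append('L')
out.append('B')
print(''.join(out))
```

Execution trace: 'V' (inner try body) → 'N' (inner except AttributeError) → 'U' (inner finally) → 'G' (except TypeError) → 'L' (finally) → 'B' (after the try/except). Output: VNUGLB

Answer: VNUGLB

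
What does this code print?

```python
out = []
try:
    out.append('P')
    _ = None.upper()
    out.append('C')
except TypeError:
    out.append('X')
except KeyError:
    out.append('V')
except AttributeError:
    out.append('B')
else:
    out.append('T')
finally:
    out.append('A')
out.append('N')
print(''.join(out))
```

Execution trace: 'P' (try body) → 'B' (except AttributeError) → 'A' (finally) → 'N' (after the try/except). Output: PBAN

Answer: PBAN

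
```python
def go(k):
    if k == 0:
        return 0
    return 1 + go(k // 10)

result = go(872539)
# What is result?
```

Count of digits of 872539: 6

Answer: 6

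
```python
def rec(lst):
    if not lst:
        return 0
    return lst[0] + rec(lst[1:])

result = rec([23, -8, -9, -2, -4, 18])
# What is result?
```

23 + (-8) + (-9) + (-2) + (-4) + 18 + 0 = 18

Answer: 18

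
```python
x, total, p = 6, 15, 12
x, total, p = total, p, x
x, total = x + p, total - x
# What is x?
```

Trace:
`x, total, p = 6, 15, 12` → x = 6; total = 15; p = 12
`x, total, p = total, p, x` → x = 15; total = 12; p = 6
`x, total = x + p, total - x` → x = 21; total = -3
So x = 21

Answer: 21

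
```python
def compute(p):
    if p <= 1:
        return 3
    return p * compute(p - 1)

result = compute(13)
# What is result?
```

compute(13) = 13 * 12 * 11 * 10 * 9 * 8 * 7 * 6 * 5 * 4 * 3 * 2 * 3 = 18681062400

Answer: 18681062400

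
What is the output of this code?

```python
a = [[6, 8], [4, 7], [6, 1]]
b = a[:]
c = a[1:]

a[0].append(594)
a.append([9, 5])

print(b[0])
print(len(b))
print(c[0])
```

Key concept: slice with nested mutation.
Step by step:
`a = [[6, 8], [4, 7], [6, 1]]` → a = [[6, 8], [4, 7], [6, 1]]
`b = a[:]` → b = [[6, 8], [4, 7], [6, 1]]
`c = a[1:]` → c = [[4, 7], [6, 1]]
`a[0].append(594)` → a = [[6, 8, 594], [4, 7], [6, 1]]; b = [[6, 8, 594], [4, 7], [6, 1]]
`a.append([9, 5])` → a = [[6, 8, 594], [4, 7], [6, 1], [9, 5]]
`print(b[0])` → prints [6, 8, 594]
`print(len(b))` → prints 3
`print(c[0])` → prints [4, 7]

Answer:
[6, 8, 594]
3
[4, 7]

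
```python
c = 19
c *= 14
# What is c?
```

Trace:
`c = 19` → c = 19
`c *= 14` → c = 266
So c = 266

Answer: 266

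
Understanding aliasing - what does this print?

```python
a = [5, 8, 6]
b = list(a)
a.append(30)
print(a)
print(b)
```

Key concept: list() constructor creates copy.
Step by step:
`a = [5, 8, 6]` → a = [5, 8, 6]
`b = list(a)` → b = [5, 8, 6]
`a.append(30)` → a = [5, 8, 6, 30]
`print(a)` → prints [5, 8, 6, 30]
`print(b)` → prints [5, 8, 6]

Answer:
[5, 8, 6, 30]
[5, 8, 6]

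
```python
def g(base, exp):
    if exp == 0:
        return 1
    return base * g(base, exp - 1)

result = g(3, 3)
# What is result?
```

g(3, 3) = 3 * 3 * 3 = 27

Answer: 27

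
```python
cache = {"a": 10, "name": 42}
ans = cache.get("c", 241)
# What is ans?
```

Trace:
`cache = {"a": 10, "name": 42}` → cache = {'a': 10, 'name': 42}
`ans = cache.get("c", 241)` → ans = 241
So ans = 241

Answer: 241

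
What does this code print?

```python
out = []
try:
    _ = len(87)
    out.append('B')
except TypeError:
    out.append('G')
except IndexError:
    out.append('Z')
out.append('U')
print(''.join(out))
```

Execution trace: 'G' (except TypeError) → 'U' (after the try/except). Output: GU

Answer: GU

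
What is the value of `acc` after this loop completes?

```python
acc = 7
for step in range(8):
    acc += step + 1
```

Start at 7, add 1 to 8 = 43
`acc` takes the values: 7 → 8 → 10 → 13 → 17 → 22 → 28 → 35 → 43

Answer: 43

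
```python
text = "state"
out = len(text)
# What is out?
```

Trace:
`text = "state"` → text = 'state'
`out = len(text)` → out = 5
So out = 5

Answer: 5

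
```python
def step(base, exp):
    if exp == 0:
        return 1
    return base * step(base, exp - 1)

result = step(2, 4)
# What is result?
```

step(2, 4) = 2 * 2 * 2 * 2 = 16

Answer: 16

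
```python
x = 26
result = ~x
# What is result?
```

Trace:
`x = 26` → x = 26
`result = ~x` → result = -27
So result = -27

Answer: -27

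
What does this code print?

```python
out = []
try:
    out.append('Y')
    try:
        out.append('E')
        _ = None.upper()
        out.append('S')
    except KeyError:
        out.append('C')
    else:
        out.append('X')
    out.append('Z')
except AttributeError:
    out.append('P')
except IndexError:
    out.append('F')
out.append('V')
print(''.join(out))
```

Execution trace: 'Y' (try body) → 'E' (inner try body) → 'P' (except AttributeError) → 'V' (after the try/except). Output: YEPV

Answer: YEPV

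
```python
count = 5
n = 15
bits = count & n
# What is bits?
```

Trace:
`count = 5` → count = 5
`n = 15` → n = 15
`bits = count & n` → bits = 5
So bits = 5

Answer: 5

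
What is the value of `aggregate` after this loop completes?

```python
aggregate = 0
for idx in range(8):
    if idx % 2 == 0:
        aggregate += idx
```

Sum of even numbers 0 to 7
`aggregate` takes the values: 0 → 2 → 6 → 12

Answer: 12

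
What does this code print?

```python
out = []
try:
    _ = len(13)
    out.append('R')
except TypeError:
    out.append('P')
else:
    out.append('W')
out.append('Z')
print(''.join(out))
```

Execution trace: 'P' (except TypeError) → 'Z' (after the try/except). Output: PZ

Answer: PZ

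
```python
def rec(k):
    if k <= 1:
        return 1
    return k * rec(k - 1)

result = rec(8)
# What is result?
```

rec(8) = 8 * 7 * 6 * 5 * 4 * 3 * 2 * 1 = 40320

Answer: 40320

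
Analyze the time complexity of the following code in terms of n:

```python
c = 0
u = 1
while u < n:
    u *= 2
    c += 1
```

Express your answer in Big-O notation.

Each loop level contributes: log n. Multiplying the contributions gives O(log n).

Answer: O(log n)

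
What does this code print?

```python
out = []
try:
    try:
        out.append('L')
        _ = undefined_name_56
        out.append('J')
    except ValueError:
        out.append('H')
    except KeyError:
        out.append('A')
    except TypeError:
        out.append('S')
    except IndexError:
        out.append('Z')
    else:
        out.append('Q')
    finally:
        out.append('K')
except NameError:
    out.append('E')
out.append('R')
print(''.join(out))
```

Execution trace: 'L' (try body) → 'K' (finally) → 'E' (outer except NameError) → 'R' (after the try/except). Output: LKER

Answer: LKER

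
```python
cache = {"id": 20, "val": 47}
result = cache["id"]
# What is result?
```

Trace:
`cache = {"id": 20, "val": 47}` → cache = {'id': 20, 'val': 47}
`result = cache["id"]` → result = 20
So result = 20

Answer: 20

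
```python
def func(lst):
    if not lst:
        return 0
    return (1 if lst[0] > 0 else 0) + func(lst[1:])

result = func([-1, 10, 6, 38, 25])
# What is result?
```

Count of positive elements in [-1, 10, 6, 38, 25] = 4

Answer: 4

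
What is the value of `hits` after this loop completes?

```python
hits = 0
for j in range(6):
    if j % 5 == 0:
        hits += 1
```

Count numbers divisible by 5 in range(6)
`hits` takes the values: 0 → 1 → 2

Answer: 2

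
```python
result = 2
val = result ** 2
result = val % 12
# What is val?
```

Trace:
`result = 2` → result = 2
`val = result ** 2` → val = 4
`result = val % 12` → result = 4
So val = 4

Answer: 4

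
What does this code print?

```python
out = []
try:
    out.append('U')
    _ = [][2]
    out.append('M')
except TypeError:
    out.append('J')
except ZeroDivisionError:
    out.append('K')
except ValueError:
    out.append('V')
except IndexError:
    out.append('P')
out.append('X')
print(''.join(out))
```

Execution trace: 'U' (try body) → 'P' (except IndexError) → 'X' (after the try/except). Output: UPX

Answer: UPX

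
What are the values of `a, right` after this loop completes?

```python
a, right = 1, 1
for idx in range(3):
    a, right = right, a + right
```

Fibonacci: after 3 iterations
`a, right` takes the values: (1, 1) → (1, 2) → (2, 3) → (3, 5)

Answer: 3, 5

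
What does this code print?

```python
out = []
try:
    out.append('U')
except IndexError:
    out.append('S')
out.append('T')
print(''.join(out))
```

Execution trace: 'U' (try body, no exception) → 'T' (after the try/except). Output: UT

Answer: UT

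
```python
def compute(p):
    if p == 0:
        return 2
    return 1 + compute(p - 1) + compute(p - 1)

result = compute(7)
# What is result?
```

compute(p) = 1 + 2·compute(p-1), compute(0)=2. Closed form: (2+1)·2^7 - 1 = 383.

Answer: 383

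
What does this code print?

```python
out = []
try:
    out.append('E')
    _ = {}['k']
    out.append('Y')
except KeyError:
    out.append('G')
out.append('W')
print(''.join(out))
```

Execution trace: 'E' (try body) → 'G' (except KeyError) → 'W' (after the try/except). Output: EGW

Answer: EGW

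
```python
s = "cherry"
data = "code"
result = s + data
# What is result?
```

Trace:
`s = "cherry"` → s = 'cherry'
`data = "code"` → data = 'code'
`result = s + data` → result = 'cherrycode'
So result = 'cherrycode'

Answer: 'cherrycode'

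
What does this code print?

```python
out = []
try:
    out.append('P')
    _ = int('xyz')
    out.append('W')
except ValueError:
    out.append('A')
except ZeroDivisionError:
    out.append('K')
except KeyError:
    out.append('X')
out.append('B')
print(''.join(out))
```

Execution trace: 'P' (try body) → 'A' (except ValueError) → 'B' (after the try/except). Output: PAB

Answer: PAB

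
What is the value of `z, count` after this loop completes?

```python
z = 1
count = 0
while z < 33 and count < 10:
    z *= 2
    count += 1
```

Double until >= 33 or 10 iterations
`z, count` takes the values: (1, 0) → (2, 0) → (2, 1) → (4, 1) → (4, 2) → (8, 2) → (8, 3) → (16, 3) → (16, 4) → (32, 4) → (32, 5) → (64, 5) → (64, 6)

Answer: 64, 6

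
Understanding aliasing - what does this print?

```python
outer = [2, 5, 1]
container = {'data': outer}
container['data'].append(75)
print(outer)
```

Key concept: dict holds reference to list.
Step by step:
`outer = [2, 5, 1]` → outer = [2, 5, 1]
`container = {'data': outer}` → container = {'data': [2, 5, 1]}
`container['data'].append(75)` → outer = [2, 5, 1, 75]; container = {'data': [2, 5, 1, 75]}
`print(outer)` → prints [2, 5, 1, 75]

Answer: [2, 5, 1, 75]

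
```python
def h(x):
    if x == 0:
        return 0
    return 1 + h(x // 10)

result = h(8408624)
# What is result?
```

Count of digits of 8408624: 7

Answer: 7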